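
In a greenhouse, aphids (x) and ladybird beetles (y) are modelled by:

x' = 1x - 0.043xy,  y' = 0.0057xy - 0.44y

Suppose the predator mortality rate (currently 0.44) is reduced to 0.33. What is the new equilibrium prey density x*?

x* ≈ 57.9

At the interior fixed point, setting dy/dt = 0 with y > 0 fixes x* = (predator death rate)/(xy coefficient) — independent of the other coefficients.
With the change, x* = 0.33/0.0057 = 57.9; it falls from 77.2.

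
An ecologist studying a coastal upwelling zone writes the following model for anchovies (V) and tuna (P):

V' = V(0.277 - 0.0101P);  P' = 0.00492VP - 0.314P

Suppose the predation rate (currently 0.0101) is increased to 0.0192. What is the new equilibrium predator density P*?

At the interior fixed point, setting dV/dt = 0 with V > 0 fixes P* = (prey growth rate)/(VP coefficient) — independent of the other coefficients.
With the change, P* = 0.277/0.0192 = 14.4; it falls from 27.4.

P* ≈ 14.4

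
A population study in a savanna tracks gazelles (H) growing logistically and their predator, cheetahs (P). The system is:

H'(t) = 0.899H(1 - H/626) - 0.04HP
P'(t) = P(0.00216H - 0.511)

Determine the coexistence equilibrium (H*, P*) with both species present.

H* ≈ 237, P* ≈ 14

From dP/dt = 0 with P > 0: 0.00216H* = 0.511, so H* = 237.
Substitute into dH/dt = 0: 0.899(1 - 237/626) = 0.04P*.
The bracket is 0.622, giving P* = 0.559/0.04 = 14.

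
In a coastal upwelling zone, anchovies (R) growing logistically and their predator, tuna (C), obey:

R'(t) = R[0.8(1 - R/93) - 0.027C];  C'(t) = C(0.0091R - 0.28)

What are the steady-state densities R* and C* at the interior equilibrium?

From dC/dt = 0 with C > 0: 0.0091R* = 0.28, so R* = 30.8.
Substitute into dR/dt = 0: 0.8(1 - 30.8/93) = 0.027C*.
The bracket is 0.669, giving C* = 0.535/0.027 = 19.8.

R* ≈ 30.8, C* ≈ 19.8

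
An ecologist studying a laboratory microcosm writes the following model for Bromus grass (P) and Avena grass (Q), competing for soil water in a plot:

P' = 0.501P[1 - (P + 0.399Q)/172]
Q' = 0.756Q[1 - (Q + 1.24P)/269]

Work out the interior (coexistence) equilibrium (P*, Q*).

Setting both brackets to zero gives the nullclines P + 0.399Q = 172 and 1.24P + Q = 269.
Substituting Q = 269 - 1.24P into the first: P(1 - 0.399·1.24) = 172 - 0.399·269.
So P* = 64.7/0.505 = 128, and then Q* = 269 - 1.24·128 = 110.

P* ≈ 128, Q* ≈ 110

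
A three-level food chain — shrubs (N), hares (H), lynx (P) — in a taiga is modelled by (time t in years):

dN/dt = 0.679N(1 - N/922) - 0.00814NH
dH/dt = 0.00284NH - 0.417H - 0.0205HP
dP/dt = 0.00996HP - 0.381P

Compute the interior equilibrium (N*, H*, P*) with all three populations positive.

From dP/dt = 0: 0.00996H* = 0.381, so H* = 38.3.
From dN/dt = 0: 0.679(1 - N*/922) = 0.00814·38.3, giving N* = 922·(1 - 0.459) = 499.
From dH/dt = 0: 0.00284·499 - 0.417 = 0.0205P*, so P* = 1/0.0205 = 48.8.

N* ≈ 499, H* ≈ 38.3, P* ≈ 48.8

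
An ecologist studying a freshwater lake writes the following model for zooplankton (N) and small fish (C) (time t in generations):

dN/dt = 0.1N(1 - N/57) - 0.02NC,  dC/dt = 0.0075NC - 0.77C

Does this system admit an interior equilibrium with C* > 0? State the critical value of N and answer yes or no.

Threshold N = 103; K < 103, so no, the predator goes extinct.

The predator equation gives dC/dt > 0 only when N > 0.77/0.0075 = 103.
Without the predator, N → K = 57. Since 57 < 103, the predator cannot invade.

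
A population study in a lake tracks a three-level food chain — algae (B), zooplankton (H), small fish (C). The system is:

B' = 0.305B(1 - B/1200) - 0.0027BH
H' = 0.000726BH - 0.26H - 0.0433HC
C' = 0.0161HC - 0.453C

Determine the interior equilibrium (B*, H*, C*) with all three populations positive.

From dC/dt = 0: 0.0161H* = 0.453, so H* = 28.1.
From dB/dt = 0: 0.305(1 - B*/1200) = 0.0027·28.1, giving B* = 1200·(1 - 0.249) = 901.
From dH/dt = 0: 0.000726·901 - 0.26 = 0.0433C*, so C* = 0.394/0.0433 = 9.1.

B* ≈ 901, H* ≈ 28.1, C* ≈ 9.1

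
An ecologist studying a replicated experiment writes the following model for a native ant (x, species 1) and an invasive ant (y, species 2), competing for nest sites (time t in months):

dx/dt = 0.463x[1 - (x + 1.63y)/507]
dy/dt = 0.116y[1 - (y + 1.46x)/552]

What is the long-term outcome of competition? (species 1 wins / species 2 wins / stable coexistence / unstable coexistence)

unstable coexistence (outcome depends on initial conditions)

Compare the nullcline intercepts: K1/α12 = 507/1.63 = 311 < K2 = 552; K2/α21 = 552/1.46 = 378 < K1 = 507.
Since both are reversed, neither can invade when rare; the interior point is a saddle.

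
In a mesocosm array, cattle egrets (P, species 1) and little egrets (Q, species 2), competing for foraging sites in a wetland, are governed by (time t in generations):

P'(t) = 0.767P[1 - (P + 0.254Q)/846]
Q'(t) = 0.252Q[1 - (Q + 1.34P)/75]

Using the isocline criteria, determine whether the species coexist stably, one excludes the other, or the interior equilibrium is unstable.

Compare the nullcline intercepts: K1/α12 = 846/0.254 = 3330 > K2 = 75; K2/α21 = 75/1.34 = 56 < K1 = 846.
Since the inequalities point opposite ways, species 1 can invade but species 2 cannot.

species 1 excludes species 2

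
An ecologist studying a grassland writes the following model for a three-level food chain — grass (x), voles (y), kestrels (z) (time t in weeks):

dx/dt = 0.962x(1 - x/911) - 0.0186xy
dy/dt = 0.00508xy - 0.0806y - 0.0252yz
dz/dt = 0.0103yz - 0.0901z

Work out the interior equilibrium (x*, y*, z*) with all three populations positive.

x* ≈ 757, y* ≈ 8.75, z* ≈ 149

From dz/dt = 0: 0.0103y* = 0.0901, so y* = 8.75.
From dx/dt = 0: 0.962(1 - x*/911) = 0.0186·8.75, giving x* = 911·(1 - 0.169) = 757.
From dy/dt = 0: 0.00508·757 - 0.0806 = 0.0252z*, so z* = 3.76/0.0252 = 149.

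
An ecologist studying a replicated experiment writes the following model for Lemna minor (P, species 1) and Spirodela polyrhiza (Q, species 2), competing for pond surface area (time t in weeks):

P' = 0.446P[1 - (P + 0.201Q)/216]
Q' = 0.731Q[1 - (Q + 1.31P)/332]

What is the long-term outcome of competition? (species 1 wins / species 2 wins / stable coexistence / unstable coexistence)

stable coexistence

Compare the nullcline intercepts: K1/α12 = 216/0.201 = 1070 > K2 = 332; K2/α21 = 332/1.31 = 253 > K1 = 216.
Since both inequalities hold, each species can invade when rare, so the interior equilibrium is stable.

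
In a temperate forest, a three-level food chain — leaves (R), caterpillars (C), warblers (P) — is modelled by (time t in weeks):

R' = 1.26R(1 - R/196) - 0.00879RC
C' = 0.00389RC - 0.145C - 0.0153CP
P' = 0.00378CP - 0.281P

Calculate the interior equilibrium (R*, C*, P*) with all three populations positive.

R* ≈ 94.4, C* ≈ 74.3, P* ≈ 14.5

From dP/dt = 0: 0.00378C* = 0.281, so C* = 74.3.
From dR/dt = 0: 1.26(1 - R*/196) = 0.00879·74.3, giving R* = 196·(1 - 0.519) = 94.4.
From dC/dt = 0: 0.00389·94.4 - 0.145 = 0.0153P*, so P* = 0.222/0.0153 = 14.5.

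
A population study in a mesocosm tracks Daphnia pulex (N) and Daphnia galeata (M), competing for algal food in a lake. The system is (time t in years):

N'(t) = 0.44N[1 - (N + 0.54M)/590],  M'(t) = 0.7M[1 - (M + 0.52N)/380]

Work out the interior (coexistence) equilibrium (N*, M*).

N* ≈ 535, M* ≈ 102

Setting both brackets to zero gives the nullclines N + 0.54M = 590 and 0.52N + M = 380.
Substituting M = 380 - 0.52N into the first: N(1 - 0.54·0.52) = 590 - 0.54·380.
So N* = 385/0.719 = 535, and then M* = 380 - 0.52·535 = 102.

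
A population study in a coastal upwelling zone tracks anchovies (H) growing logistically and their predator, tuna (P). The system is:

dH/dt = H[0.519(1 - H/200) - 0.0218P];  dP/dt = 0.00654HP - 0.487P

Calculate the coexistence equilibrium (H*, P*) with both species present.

From dP/dt = 0 with P > 0: 0.00654H* = 0.487, so H* = 74.5.
Substitute into dH/dt = 0: 0.519(1 - 74.5/200) = 0.0218P*.
The bracket is 0.628, giving P* = 0.326/0.0218 = 14.9.

H* ≈ 74.5, P* ≈ 14.9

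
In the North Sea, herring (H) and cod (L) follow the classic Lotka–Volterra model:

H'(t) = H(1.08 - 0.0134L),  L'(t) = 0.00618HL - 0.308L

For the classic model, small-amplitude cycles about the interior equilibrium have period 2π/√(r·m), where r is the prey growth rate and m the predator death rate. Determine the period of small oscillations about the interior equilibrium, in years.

Here r = 1.08 and m = 0.308, so r·m = 0.333.
ω = √0.333 = 0.577 per year, hence T = 2π/ω ≈ 10.9 years.

T ≈ 10.9 years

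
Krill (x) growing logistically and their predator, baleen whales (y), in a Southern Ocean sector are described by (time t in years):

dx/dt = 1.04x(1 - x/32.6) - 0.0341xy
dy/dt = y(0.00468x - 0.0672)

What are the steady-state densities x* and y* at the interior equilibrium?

x* ≈ 14.4, y* ≈ 17.1

From dy/dt = 0 with y > 0: 0.00468x* = 0.0672, so x* = 14.4.
Substitute into dx/dt = 0: 1.04(1 - 14.4/32.6) = 0.0341y*.
The bracket is 0.56, giving y* = 0.582/0.0341 = 17.1.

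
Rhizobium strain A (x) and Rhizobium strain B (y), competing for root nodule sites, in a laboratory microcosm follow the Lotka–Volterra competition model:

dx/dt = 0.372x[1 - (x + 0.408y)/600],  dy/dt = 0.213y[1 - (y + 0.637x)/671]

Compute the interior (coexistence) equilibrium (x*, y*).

x* ≈ 441, y* ≈ 390

Setting both brackets to zero gives the nullclines x + 0.408y = 600 and 0.637x + y = 671.
Substituting y = 671 - 0.637x into the first: x(1 - 0.408·0.637) = 600 - 0.408·671.
So x* = 326/0.74 = 441, and then y* = 671 - 0.637·441 = 390.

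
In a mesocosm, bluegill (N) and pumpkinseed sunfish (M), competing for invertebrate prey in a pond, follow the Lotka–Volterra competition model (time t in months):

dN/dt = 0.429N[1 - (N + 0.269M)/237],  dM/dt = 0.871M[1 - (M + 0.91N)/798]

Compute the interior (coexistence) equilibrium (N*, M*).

Setting both brackets to zero gives the nullclines N + 0.269M = 237 and 0.91N + M = 798.
Substituting M = 798 - 0.91N into the first: N(1 - 0.269·0.91) = 237 - 0.269·798.
So N* = 22.3/0.755 = 29.6, and then M* = 798 - 0.91·29.6 = 771.

N* ≈ 29.6, M* ≈ 771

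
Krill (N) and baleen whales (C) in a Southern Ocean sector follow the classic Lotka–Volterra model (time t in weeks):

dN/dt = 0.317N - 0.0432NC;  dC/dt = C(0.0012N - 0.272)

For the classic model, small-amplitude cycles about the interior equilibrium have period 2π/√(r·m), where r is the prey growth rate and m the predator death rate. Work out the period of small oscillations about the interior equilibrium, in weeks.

T ≈ 21.4 weeks

Here r = 0.317 and m = 0.272, so r·m = 0.0862.
ω = √0.0862 = 0.294 per week, hence T = 2π/ω ≈ 21.4 weeks.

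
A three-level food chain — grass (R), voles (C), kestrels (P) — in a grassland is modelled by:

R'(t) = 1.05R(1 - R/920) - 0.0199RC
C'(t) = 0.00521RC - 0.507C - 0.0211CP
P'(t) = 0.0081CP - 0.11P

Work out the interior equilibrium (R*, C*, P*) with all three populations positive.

From dP/dt = 0: 0.0081C* = 0.11, so C* = 13.6.
From dR/dt = 0: 1.05(1 - R*/920) = 0.0199·13.6, giving R* = 920·(1 - 0.257) = 683.
From dC/dt = 0: 0.00521·683 - 0.507 = 0.0211P*, so P* = 3.05/0.0211 = 145.

R* ≈ 683, C* ≈ 13.6, P* ≈ 145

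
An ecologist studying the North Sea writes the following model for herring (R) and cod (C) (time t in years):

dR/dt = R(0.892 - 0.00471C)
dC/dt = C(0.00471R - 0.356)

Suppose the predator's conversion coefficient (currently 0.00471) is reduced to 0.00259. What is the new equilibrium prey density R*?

At the interior fixed point, setting dC/dt = 0 with C > 0 fixes R* = (predator death rate)/(RC coefficient) — independent of the other coefficients.
With the change, R* = 0.356/0.00259 = 137; it rises from 75.6.

R* ≈ 137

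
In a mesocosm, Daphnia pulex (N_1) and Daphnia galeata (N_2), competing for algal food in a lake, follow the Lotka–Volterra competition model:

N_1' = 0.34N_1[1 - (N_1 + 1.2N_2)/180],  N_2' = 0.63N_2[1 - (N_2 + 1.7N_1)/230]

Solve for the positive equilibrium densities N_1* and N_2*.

N_1* ≈ 92.3, N_2* ≈ 73.1

Setting both brackets to zero gives the nullclines N_1 + 1.2N_2 = 180 and 1.7N_1 + N_2 = 230.
Substituting N_2 = 230 - 1.7N_1 into the first: N_1(1 - 1.2·1.7) = 180 - 1.2·230.
So N_1* = -96/-1.04 = 92.3, and then N_2* = 230 - 1.7·92.3 = 73.1.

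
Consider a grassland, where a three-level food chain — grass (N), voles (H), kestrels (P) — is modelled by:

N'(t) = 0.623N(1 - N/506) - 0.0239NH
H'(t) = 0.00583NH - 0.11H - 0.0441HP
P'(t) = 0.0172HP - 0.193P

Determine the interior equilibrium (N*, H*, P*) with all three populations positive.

N* ≈ 288, H* ≈ 11.2, P* ≈ 35.6

From dP/dt = 0: 0.0172H* = 0.193, so H* = 11.2.
From dN/dt = 0: 0.623(1 - N*/506) = 0.0239·11.2, giving N* = 506·(1 - 0.43) = 288.
From dH/dt = 0: 0.00583·288 - 0.11 = 0.0441P*, so P* = 1.57/0.0441 = 35.6.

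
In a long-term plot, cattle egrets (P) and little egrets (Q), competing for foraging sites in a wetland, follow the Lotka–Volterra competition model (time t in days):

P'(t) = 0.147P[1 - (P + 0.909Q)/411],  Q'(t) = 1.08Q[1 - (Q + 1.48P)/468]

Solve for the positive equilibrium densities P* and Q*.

P* ≈ 41.7, Q* ≈ 406

Setting both brackets to zero gives the nullclines P + 0.909Q = 411 and 1.48P + Q = 468.
Substituting Q = 468 - 1.48P into the first: P(1 - 0.909·1.48) = 411 - 0.909·468.
So P* = -14.4/-0.345 = 41.7, and then Q* = 468 - 1.48·41.7 = 406.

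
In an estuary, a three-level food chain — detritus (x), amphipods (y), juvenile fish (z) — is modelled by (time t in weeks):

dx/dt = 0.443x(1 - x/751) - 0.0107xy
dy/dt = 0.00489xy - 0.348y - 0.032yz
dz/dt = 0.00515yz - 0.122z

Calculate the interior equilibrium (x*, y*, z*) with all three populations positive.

From dz/dt = 0: 0.00515y* = 0.122, so y* = 23.7.
From dx/dt = 0: 0.443(1 - x*/751) = 0.0107·23.7, giving x* = 751·(1 - 0.572) = 321.
From dy/dt = 0: 0.00489·321 - 0.348 = 0.032z*, so z* = 1.22/0.032 = 38.2.

x* ≈ 321, y* ≈ 23.7, z* ≈ 38.2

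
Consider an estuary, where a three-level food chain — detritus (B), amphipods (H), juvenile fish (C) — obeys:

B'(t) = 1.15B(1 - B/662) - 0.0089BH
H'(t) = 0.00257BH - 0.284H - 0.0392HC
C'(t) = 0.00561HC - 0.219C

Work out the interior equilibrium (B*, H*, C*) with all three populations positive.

From dC/dt = 0: 0.00561H* = 0.219, so H* = 39.
From dB/dt = 0: 1.15(1 - B*/662) = 0.0089·39, giving B* = 662·(1 - 0.302) = 462.
From dH/dt = 0: 0.00257·462 - 0.284 = 0.0392C*, so C* = 0.903/0.0392 = 23.

B* ≈ 462, H* ≈ 39, C* ≈ 23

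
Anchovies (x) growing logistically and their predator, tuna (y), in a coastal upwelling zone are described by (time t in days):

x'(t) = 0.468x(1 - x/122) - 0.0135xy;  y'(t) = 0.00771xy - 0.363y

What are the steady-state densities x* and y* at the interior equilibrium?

From dy/dt = 0 with y > 0: 0.00771x* = 0.363, so x* = 47.1.
Substitute into dx/dt = 0: 0.468(1 - 47.1/122) = 0.0135y*.
The bracket is 0.614, giving y* = 0.287/0.0135 = 21.3.

x* ≈ 47.1, y* ≈ 21.3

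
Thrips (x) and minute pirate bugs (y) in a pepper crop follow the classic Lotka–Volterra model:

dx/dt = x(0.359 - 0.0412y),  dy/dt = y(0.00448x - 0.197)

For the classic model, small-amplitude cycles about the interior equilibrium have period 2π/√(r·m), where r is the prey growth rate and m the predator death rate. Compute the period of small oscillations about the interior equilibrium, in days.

T ≈ 23.6 days

Here r = 0.359 and m = 0.197, so r·m = 0.0707.
ω = √0.0707 = 0.266 per day, hence T = 2π/ω ≈ 23.6 days.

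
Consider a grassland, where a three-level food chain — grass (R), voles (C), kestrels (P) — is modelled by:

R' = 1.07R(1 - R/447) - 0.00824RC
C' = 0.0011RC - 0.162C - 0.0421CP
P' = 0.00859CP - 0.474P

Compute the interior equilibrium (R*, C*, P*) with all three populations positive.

From dP/dt = 0: 0.00859C* = 0.474, so C* = 55.2.
From dR/dt = 0: 1.07(1 - R*/447) = 0.00824·55.2, giving R* = 447·(1 - 0.425) = 257.
From dC/dt = 0: 0.0011·257 - 0.162 = 0.0421P*, so P* = 0.121/0.0421 = 2.87.

R* ≈ 257, C* ≈ 55.2, P* ≈ 2.87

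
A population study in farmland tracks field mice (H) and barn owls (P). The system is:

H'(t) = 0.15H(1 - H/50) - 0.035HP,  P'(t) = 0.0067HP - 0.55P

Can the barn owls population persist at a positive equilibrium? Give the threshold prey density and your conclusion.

The predator equation gives dP/dt > 0 only when H > 0.55/0.0067 = 82.1.
Without the predator, H → K = 50. Since 50 < 82.1, the predator cannot invade.

Threshold H = 82.1; K < 82.1, so no, the predator goes extinct.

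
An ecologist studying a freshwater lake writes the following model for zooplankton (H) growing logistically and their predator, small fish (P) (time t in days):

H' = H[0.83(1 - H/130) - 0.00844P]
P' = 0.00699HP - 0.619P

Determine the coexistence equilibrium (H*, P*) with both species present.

From dP/dt = 0 with P > 0: 0.00699H* = 0.619, so H* = 88.6.
Substitute into dH/dt = 0: 0.83(1 - 88.6/130) = 0.00844P*.
The bracket is 0.319, giving P* = 0.265/0.00844 = 31.4.

H* ≈ 88.6, P* ≈ 31.4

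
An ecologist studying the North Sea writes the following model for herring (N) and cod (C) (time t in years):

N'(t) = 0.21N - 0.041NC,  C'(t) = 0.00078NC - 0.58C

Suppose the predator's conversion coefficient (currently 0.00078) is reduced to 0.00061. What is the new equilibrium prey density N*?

At the interior fixed point, setting dC/dt = 0 with C > 0 fixes N* = (predator death rate)/(NC coefficient) — independent of the other coefficients.
With the change, N* = 0.58/0.00061 = 951; it rises from 744.

N* ≈ 951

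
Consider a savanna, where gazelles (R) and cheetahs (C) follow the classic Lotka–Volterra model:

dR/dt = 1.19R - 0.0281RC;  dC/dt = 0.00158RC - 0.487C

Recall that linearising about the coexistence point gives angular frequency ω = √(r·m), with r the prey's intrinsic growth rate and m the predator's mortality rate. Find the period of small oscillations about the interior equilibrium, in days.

Here r = 1.19 and m = 0.487, so r·m = 0.58.
ω = √0.58 = 0.761 per day, hence T = 2π/ω ≈ 8.25 days.

T ≈ 8.25 days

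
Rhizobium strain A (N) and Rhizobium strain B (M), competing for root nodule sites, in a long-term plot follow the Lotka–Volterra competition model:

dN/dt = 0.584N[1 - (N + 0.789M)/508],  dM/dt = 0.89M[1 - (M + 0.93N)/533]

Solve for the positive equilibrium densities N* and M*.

Setting both brackets to zero gives the nullclines N + 0.789M = 508 and 0.93N + M = 533.
Substituting M = 533 - 0.93N into the first: N(1 - 0.789·0.93) = 508 - 0.789·533.
So N* = 87.5/0.266 = 329, and then M* = 533 - 0.93·329 = 227.

N* ≈ 329, M* ≈ 227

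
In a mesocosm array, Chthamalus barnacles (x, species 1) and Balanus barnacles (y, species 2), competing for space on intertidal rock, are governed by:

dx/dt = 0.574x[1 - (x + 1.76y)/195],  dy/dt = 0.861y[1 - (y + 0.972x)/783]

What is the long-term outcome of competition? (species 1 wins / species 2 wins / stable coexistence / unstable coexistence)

Compare the nullcline intercepts: K1/α12 = 195/1.76 = 111 < K2 = 783; K2/α21 = 783/0.972 = 806 > K1 = 195.
Since the inequalities point opposite ways, species 2 can invade but species 1 cannot.

species 2 excludes species 1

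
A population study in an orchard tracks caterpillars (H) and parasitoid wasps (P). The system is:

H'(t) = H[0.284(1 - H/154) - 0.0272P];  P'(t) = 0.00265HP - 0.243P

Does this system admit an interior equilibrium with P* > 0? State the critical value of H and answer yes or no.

Threshold H = 91.7; K > 91.7, so yes, the predator persists.

The predator equation gives dP/dt > 0 only when H > 0.243/0.00265 = 91.7.
Without the predator, H → K = 154. Since 154 > 91.7, the predator can invade and persist.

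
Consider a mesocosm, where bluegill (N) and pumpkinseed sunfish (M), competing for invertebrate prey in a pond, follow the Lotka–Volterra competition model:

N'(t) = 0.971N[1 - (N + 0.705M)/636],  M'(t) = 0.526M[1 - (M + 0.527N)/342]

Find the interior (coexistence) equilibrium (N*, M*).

N* ≈ 628, M* ≈ 10.9

Setting both brackets to zero gives the nullclines N + 0.705M = 636 and 0.527N + M = 342.
Substituting M = 342 - 0.527N into the first: N(1 - 0.705·0.527) = 636 - 0.705·342.
So N* = 395/0.628 = 628, and then M* = 342 - 0.527·628 = 10.9.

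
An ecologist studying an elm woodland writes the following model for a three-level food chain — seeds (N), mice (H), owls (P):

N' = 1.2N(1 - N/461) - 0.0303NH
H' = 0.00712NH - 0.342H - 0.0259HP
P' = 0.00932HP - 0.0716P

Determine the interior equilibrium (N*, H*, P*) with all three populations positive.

From dP/dt = 0: 0.00932H* = 0.0716, so H* = 7.68.
From dN/dt = 0: 1.2(1 - N*/461) = 0.0303·7.68, giving N* = 461·(1 - 0.194) = 372.
From dH/dt = 0: 0.00712·372 - 0.342 = 0.0259P*, so P* = 2.3/0.0259 = 88.9.

N* ≈ 372, H* ≈ 7.68, P* ≈ 88.9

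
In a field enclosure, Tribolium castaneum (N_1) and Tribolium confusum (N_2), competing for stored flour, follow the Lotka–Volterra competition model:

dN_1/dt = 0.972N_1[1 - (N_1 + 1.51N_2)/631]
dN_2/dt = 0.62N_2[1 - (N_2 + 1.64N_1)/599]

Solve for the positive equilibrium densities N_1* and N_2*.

N_1* ≈ 185, N_2* ≈ 295

Setting both brackets to zero gives the nullclines N_1 + 1.51N_2 = 631 and 1.64N_1 + N_2 = 599.
Substituting N_2 = 599 - 1.64N_1 into the first: N_1(1 - 1.51·1.64) = 631 - 1.51·599.
So N_1* = -273/-1.48 = 185, and then N_2* = 599 - 1.64·185 = 295.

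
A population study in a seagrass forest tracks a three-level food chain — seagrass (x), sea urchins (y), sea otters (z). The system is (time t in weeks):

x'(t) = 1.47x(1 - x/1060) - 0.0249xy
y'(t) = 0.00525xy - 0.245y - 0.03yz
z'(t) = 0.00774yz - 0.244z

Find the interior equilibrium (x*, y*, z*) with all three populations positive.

From dz/dt = 0: 0.00774y* = 0.244, so y* = 31.5.
From dx/dt = 0: 1.47(1 - x*/1060) = 0.0249·31.5, giving x* = 1060·(1 - 0.534) = 494.
From dy/dt = 0: 0.00525·494 - 0.245 = 0.03z*, so z* = 2.35/0.03 = 78.3.

x* ≈ 494, y* ≈ 31.5, z* ≈ 78.3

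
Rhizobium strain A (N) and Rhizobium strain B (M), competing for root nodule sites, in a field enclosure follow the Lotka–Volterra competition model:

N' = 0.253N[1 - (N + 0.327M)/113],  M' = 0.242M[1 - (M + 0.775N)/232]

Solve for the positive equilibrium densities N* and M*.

Setting both brackets to zero gives the nullclines N + 0.327M = 113 and 0.775N + M = 232.
Substituting M = 232 - 0.775N into the first: N(1 - 0.327·0.775) = 113 - 0.327·232.
So N* = 37.1/0.747 = 49.7, and then M* = 232 - 0.775·49.7 = 193.

N* ≈ 49.7, M* ≈ 193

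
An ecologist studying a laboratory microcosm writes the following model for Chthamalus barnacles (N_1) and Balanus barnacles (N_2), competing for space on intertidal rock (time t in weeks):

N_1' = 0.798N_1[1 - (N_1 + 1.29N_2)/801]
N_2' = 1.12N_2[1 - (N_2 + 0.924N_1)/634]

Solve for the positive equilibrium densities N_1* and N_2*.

Setting both brackets to zero gives the nullclines N_1 + 1.29N_2 = 801 and 0.924N_1 + N_2 = 634.
Substituting N_2 = 634 - 0.924N_1 into the first: N_1(1 - 1.29·0.924) = 801 - 1.29·634.
So N_1* = -16.9/-0.192 = 87.8, and then N_2* = 634 - 0.924·87.8 = 553.

N_1* ≈ 87.8, N_2* ≈ 553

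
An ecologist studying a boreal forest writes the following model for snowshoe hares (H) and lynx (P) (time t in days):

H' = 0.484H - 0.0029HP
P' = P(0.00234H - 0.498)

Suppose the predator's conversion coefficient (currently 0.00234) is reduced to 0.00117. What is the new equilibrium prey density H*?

H* ≈ 426

At the interior fixed point, setting dP/dt = 0 with P > 0 fixes H* = (predator death rate)/(HP coefficient) — independent of the other coefficients.
With the change, H* = 0.498/0.00117 = 426; it rises from 213.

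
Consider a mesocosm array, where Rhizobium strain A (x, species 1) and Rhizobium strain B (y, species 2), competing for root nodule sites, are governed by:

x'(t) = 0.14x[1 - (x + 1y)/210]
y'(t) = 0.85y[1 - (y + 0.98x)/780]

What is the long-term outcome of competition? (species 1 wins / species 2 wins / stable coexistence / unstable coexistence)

Compare the nullcline intercepts: K1/α12 = 210/1 = 210 < K2 = 780; K2/α21 = 780/0.98 = 796 > K1 = 210.
Since the inequalities point opposite ways, species 2 can invade but species 1 cannot.

species 2 excludes species 1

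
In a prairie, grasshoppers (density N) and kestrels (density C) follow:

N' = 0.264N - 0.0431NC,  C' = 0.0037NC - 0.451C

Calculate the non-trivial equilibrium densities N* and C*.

N* ≈ 122, C* ≈ 6.13

Set dC/dt = 0 with C > 0: 0.0037N - 0.451 = 0, so N* = 0.451/0.0037 = 122.
Set dN/dt = 0 with N > 0: 0.264 - 0.0431C = 0, so C* = 0.264/0.0431 = 6.13.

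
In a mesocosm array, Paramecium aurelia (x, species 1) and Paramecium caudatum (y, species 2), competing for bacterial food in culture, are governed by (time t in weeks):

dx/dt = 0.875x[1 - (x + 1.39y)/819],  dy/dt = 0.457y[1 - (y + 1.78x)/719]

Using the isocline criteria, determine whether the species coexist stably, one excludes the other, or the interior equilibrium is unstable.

Compare the nullcline intercepts: K1/α12 = 819/1.39 = 589 < K2 = 719; K2/α21 = 719/1.78 = 404 < K1 = 819.
Since both are reversed, neither can invade when rare; the interior point is a saddle.

unstable coexistence (outcome depends on initial conditions)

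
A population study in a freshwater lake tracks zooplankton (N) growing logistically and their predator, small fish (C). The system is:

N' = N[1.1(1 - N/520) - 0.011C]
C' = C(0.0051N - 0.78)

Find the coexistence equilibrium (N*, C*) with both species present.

N* ≈ 153, C* ≈ 70.6

From dC/dt = 0 with C > 0: 0.0051N* = 0.78, so N* = 153.
Substitute into dN/dt = 0: 1.1(1 - 153/520) = 0.011C*.
The bracket is 0.706, giving C* = 0.776/0.011 = 70.6.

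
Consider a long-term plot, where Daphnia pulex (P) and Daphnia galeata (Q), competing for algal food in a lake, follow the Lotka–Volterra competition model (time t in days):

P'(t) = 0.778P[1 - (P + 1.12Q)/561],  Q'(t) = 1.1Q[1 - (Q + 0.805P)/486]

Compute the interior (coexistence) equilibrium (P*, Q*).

P* ≈ 170, Q* ≈ 350

Setting both brackets to zero gives the nullclines P + 1.12Q = 561 and 0.805P + Q = 486.
Substituting Q = 486 - 0.805P into the first: P(1 - 1.12·0.805) = 561 - 1.12·486.
So P* = 16.7/0.0984 = 170, and then Q* = 486 - 0.805·170 = 350.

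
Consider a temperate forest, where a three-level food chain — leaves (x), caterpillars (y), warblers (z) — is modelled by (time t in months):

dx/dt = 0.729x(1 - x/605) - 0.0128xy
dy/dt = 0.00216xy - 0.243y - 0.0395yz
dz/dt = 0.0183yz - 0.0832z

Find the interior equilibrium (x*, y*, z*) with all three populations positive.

x* ≈ 557, y* ≈ 4.55, z* ≈ 24.3

From dz/dt = 0: 0.0183y* = 0.0832, so y* = 4.55.
From dx/dt = 0: 0.729(1 - x*/605) = 0.0128·4.55, giving x* = 605·(1 - 0.0798) = 557.
From dy/dt = 0: 0.00216·557 - 0.243 = 0.0395z*, so z* = 0.959/0.0395 = 24.3.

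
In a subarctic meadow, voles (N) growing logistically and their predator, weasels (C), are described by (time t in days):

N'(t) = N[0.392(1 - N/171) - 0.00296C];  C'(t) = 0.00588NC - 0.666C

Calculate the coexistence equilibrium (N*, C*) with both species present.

From dC/dt = 0 with C > 0: 0.00588N* = 0.666, so N* = 113.
Substitute into dN/dt = 0: 0.392(1 - 113/171) = 0.00296C*.
The bracket is 0.338, giving C* = 0.132/0.00296 = 44.7.

N* ≈ 113, C* ≈ 44.7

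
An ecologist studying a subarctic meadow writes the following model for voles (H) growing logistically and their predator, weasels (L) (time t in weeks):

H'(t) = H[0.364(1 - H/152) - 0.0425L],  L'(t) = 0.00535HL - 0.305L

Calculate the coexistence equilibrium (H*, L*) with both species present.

H* ≈ 57, L* ≈ 5.35

From dL/dt = 0 with L > 0: 0.00535H* = 0.305, so H* = 57.
Substitute into dH/dt = 0: 0.364(1 - 57/152) = 0.0425L*.
The bracket is 0.625, giving L* = 0.227/0.0425 = 5.35.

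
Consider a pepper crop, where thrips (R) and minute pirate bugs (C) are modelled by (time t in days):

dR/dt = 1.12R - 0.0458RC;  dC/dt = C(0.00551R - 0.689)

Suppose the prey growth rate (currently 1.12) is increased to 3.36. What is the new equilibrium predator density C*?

At the interior fixed point, setting dR/dt = 0 with R > 0 fixes C* = (prey growth rate)/(RC coefficient) — independent of the other coefficients.
With the change, C* = 3.36/0.0458 = 73.4; it rises from 24.5.

C* ≈ 73.4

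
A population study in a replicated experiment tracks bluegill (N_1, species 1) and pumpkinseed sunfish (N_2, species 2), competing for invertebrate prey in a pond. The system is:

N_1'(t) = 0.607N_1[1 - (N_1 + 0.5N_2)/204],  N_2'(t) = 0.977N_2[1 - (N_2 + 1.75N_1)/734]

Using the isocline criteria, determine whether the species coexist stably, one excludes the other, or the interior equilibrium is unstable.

Compare the nullcline intercepts: K1/α12 = 204/0.5 = 408 < K2 = 734; K2/α21 = 734/1.75 = 419 > K1 = 204.
Since the inequalities point opposite ways, species 2 can invade but species 1 cannot.

species 2 excludes species 1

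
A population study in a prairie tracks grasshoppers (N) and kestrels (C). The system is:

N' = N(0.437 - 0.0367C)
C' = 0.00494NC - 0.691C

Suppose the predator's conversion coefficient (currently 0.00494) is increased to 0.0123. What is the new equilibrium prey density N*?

N* ≈ 56.2

At the interior fixed point, setting dC/dt = 0 with C > 0 fixes N* = (predator death rate)/(NC coefficient) — independent of the other coefficients.
With the change, N* = 0.691/0.0123 = 56.2; it falls from 140.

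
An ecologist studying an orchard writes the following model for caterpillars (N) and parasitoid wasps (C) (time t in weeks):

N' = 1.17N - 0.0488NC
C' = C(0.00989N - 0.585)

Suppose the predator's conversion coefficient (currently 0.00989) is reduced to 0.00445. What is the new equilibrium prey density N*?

At the interior fixed point, setting dC/dt = 0 with C > 0 fixes N* = (predator death rate)/(NC coefficient) — independent of the other coefficients.
With the change, N* = 0.585/0.00445 = 131; it rises from 59.2.

N* ≈ 131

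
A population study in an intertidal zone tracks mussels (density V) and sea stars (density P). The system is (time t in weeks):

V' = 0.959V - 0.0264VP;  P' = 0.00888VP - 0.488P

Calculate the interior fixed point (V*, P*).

Set dP/dt = 0 with P > 0: 0.00888V - 0.488 = 0, so V* = 0.488/0.00888 = 55.
Set dV/dt = 0 with V > 0: 0.959 - 0.0264P = 0, so P* = 0.959/0.0264 = 36.3.

V* ≈ 55, P* ≈ 36.3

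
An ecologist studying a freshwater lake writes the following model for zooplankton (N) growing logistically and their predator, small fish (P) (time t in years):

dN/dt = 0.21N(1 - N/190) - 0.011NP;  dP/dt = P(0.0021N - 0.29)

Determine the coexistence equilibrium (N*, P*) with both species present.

N* ≈ 138, P* ≈ 5.22

From dP/dt = 0 with P > 0: 0.0021N* = 0.29, so N* = 138.
Substitute into dN/dt = 0: 0.21(1 - 138/190) = 0.011P*.
The bracket is 0.273, giving P* = 0.0574/0.011 = 5.22.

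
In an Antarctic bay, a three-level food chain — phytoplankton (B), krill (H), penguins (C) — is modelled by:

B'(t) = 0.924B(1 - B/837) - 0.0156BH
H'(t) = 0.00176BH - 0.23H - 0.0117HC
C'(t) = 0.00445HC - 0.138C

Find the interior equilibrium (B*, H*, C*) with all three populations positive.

B* ≈ 399, H* ≈ 31, C* ≈ 40.3

From dC/dt = 0: 0.00445H* = 0.138, so H* = 31.
From dB/dt = 0: 0.924(1 - B*/837) = 0.0156·31, giving B* = 837·(1 - 0.524) = 399.
From dH/dt = 0: 0.00176·399 - 0.23 = 0.0117C*, so C* = 0.472/0.0117 = 40.3.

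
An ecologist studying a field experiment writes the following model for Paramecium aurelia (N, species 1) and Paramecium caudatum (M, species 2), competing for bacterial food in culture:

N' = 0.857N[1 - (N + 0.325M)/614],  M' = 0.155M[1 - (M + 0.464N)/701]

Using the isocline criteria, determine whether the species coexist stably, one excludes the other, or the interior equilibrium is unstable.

stable coexistence

Compare the nullcline intercepts: K1/α12 = 614/0.325 = 1890 > K2 = 701; K2/α21 = 701/0.464 = 1510 > K1 = 614.
Since both inequalities hold, each species can invade when rare, so the interior equilibrium is stable.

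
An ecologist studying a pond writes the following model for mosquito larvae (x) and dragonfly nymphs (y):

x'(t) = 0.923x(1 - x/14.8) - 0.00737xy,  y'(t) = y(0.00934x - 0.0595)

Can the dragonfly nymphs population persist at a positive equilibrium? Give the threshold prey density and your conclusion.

Threshold x = 6.37; K > 6.37, so yes, the predator persists.

The predator equation gives dy/dt > 0 only when x > 0.0595/0.00934 = 6.37.
Without the predator, x → K = 14.8. Since 14.8 > 6.37, the predator can invade and persist.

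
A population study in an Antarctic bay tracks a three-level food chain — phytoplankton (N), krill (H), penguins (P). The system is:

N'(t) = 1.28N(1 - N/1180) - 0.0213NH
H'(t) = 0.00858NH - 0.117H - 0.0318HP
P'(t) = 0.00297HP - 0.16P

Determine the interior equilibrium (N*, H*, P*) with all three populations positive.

From dP/dt = 0: 0.00297H* = 0.16, so H* = 53.9.
From dN/dt = 0: 1.28(1 - N*/1180) = 0.0213·53.9, giving N* = 1180·(1 - 0.896) = 122.
From dH/dt = 0: 0.00858·122 - 0.117 = 0.0318P*, so P* = 0.931/0.0318 = 29.3.

N* ≈ 122, H* ≈ 53.9, P* ≈ 29.3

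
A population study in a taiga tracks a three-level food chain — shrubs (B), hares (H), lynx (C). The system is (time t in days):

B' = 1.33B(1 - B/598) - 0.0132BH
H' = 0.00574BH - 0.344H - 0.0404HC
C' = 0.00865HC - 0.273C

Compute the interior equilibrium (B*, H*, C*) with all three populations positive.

B* ≈ 411, H* ≈ 31.6, C* ≈ 49.8

From dC/dt = 0: 0.00865H* = 0.273, so H* = 31.6.
From dB/dt = 0: 1.33(1 - B*/598) = 0.0132·31.6, giving B* = 598·(1 - 0.313) = 411.
From dH/dt = 0: 0.00574·411 - 0.344 = 0.0404C*, so C* = 2.01/0.0404 = 49.8.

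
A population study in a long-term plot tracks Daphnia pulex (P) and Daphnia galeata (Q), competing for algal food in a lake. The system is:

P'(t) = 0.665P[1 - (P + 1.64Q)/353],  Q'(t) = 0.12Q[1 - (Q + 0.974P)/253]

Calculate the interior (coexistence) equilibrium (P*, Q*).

P* ≈ 104, Q* ≈ 152

Setting both brackets to zero gives the nullclines P + 1.64Q = 353 and 0.974P + Q = 253.
Substituting Q = 253 - 0.974P into the first: P(1 - 1.64·0.974) = 353 - 1.64·253.
So P* = -61.9/-0.597 = 104, and then Q* = 253 - 0.974·104 = 152.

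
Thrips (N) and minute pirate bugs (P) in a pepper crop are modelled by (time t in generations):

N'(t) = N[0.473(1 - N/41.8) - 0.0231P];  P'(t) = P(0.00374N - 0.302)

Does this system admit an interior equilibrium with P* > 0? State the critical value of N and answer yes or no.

The predator equation gives dP/dt > 0 only when N > 0.302/0.00374 = 80.7.
Without the predator, N → K = 41.8. Since 41.8 < 80.7, the predator cannot invade.

Threshold N = 80.7; K < 80.7, so no, the predator goes extinct.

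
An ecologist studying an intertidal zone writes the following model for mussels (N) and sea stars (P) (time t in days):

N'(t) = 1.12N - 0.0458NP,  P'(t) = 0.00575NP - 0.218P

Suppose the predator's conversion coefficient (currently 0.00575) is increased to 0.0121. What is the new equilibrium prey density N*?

At the interior fixed point, setting dP/dt = 0 with P > 0 fixes N* = (predator death rate)/(NP coefficient) — independent of the other coefficients.
With the change, N* = 0.218/0.0121 = 18; it falls from 37.9.

N* ≈ 18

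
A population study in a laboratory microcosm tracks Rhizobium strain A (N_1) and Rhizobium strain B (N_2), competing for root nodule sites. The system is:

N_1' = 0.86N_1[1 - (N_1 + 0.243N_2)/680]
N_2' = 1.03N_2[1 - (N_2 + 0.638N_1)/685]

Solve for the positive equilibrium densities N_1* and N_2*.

Setting both brackets to zero gives the nullclines N_1 + 0.243N_2 = 680 and 0.638N_1 + N_2 = 685.
Substituting N_2 = 685 - 0.638N_1 into the first: N_1(1 - 0.243·0.638) = 680 - 0.243·685.
So N_1* = 514/0.845 = 608, and then N_2* = 685 - 0.638·608 = 297.

N_1* ≈ 608, N_2* ≈ 297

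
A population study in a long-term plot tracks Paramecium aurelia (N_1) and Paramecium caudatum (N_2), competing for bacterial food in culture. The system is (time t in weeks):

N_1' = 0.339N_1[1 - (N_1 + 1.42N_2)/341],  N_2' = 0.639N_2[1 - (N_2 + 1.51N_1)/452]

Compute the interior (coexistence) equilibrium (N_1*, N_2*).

N_1* ≈ 263, N_2* ≈ 55

Setting both brackets to zero gives the nullclines N_1 + 1.42N_2 = 341 and 1.51N_1 + N_2 = 452.
Substituting N_2 = 452 - 1.51N_1 into the first: N_1(1 - 1.42·1.51) = 341 - 1.42·452.
So N_1* = -301/-1.14 = 263, and then N_2* = 452 - 1.51·263 = 55.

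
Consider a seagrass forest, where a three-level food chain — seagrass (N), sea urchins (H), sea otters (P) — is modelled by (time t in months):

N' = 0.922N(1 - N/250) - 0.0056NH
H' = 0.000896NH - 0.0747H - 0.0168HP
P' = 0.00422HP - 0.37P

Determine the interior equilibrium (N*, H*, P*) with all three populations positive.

N* ≈ 117, H* ≈ 87.7, P* ≈ 1.79

From dP/dt = 0: 0.00422H* = 0.37, so H* = 87.7.
From dN/dt = 0: 0.922(1 - N*/250) = 0.0056·87.7, giving N* = 250·(1 - 0.533) = 117.
From dH/dt = 0: 0.000896·117 - 0.0747 = 0.0168P*, so P* = 0.03/0.0168 = 1.79.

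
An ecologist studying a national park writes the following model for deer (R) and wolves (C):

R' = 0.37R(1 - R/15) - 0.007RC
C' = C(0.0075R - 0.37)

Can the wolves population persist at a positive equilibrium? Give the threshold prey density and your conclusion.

The predator equation gives dC/dt > 0 only when R > 0.37/0.0075 = 49.3.
Without the predator, R → K = 15. Since 15 < 49.3, the predator cannot invade.

Threshold R = 49.3; K < 49.3, so no, the predator goes extinct.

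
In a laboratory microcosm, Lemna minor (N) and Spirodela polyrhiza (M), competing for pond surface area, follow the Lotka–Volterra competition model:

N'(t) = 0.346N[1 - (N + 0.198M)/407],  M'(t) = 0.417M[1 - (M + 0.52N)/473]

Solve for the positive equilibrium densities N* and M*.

Setting both brackets to zero gives the nullclines N + 0.198M = 407 and 0.52N + M = 473.
Substituting M = 473 - 0.52N into the first: N(1 - 0.198·0.52) = 407 - 0.198·473.
So N* = 313/0.897 = 349, and then M* = 473 - 0.52·349 = 291.

N* ≈ 349, M* ≈ 291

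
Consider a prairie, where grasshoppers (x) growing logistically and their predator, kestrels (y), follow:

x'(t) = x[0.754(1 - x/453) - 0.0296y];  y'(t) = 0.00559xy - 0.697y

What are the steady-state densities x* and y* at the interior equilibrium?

From dy/dt = 0 with y > 0: 0.00559x* = 0.697, so x* = 125.
Substitute into dx/dt = 0: 0.754(1 - 125/453) = 0.0296y*.
The bracket is 0.725, giving y* = 0.546/0.0296 = 18.5.

x* ≈ 125, y* ≈ 18.5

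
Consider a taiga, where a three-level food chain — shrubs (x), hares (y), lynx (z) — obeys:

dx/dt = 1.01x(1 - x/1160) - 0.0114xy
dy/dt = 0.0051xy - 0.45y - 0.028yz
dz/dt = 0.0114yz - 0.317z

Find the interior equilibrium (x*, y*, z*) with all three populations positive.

From dz/dt = 0: 0.0114y* = 0.317, so y* = 27.8.
From dx/dt = 0: 1.01(1 - x*/1160) = 0.0114·27.8, giving x* = 1160·(1 - 0.314) = 796.
From dy/dt = 0: 0.0051·796 - 0.45 = 0.028z*, so z* = 3.61/0.028 = 129.

x* ≈ 796, y* ≈ 27.8, z* ≈ 129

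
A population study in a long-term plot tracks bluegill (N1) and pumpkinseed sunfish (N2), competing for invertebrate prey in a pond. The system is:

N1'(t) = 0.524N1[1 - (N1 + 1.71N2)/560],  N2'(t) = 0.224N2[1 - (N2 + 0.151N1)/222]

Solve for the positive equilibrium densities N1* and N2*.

Setting both brackets to zero gives the nullclines N1 + 1.71N2 = 560 and 0.151N1 + N2 = 222.
Substituting N2 = 222 - 0.151N1 into the first: N1(1 - 1.71·0.151) = 560 - 1.71·222.
So N1* = 180/0.742 = 243, and then N2* = 222 - 0.151·243 = 185.

N1* ≈ 243, N2* ≈ 185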